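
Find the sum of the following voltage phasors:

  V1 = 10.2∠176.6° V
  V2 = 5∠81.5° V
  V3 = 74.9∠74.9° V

Step 1 — Convert each phasor to rectangular form:
  V1 = 10.2·(cos(176.6°) + j·sin(176.6°)) = -10.18 + j0.6049 V
  V2 = 5·(cos(81.5°) + j·sin(81.5°)) = 0.739 + j4.945 V
  V3 = 74.9·(cos(74.9°) + j·sin(74.9°)) = 19.51 + j72.31 V
Step 2 — Sum components: V_total = 10.07 + j77.86 V.
Step 3 — Convert to polar: |V_total| = 78.51 V, ∠V_total = 82.6°.

V_total = 78.51∠82.6° V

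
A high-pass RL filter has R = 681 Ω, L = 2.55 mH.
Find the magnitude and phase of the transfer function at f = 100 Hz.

Step 1 — Angular frequency: ω = 2π·100 = 628.3 rad/s.
Step 2 — Transfer function: H(jω) = jωL/(R + jωL).
Step 3 — Numerator jωL = j·1.602; denominator R + jωL = 681 + j1.602.
Step 4 — H = 5.535e-06 + j0.002353.
Step 5 — Magnitude: |H| = 0.002353 (-52.6 dB); phase: φ = 89.9°.

|H| = 0.002353 (-52.6 dB), φ = 89.9°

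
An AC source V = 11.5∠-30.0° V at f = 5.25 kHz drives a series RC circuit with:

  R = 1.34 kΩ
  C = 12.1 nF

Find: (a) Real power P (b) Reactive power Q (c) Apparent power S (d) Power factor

Step 1 — Angular frequency: ω = 2π·f = 2π·5250 = 3.299e+04 rad/s.
Step 2 — Component impedances:
  R: Z = R = 1340 Ω
  C: Z = 1/(jωC) = -j/(ω·C) = 0 - j2505 Ω
Step 3 — Series combination: Z_total = R + C = 1340 - j2505 Ω = 2841∠-61.9° Ω.
Step 4 — Source phasor: V = 11.5∠-30.0° V = 9.959 - j5.75 V.
Step 5 — Current: I = V / Z = 0.003438 + j0.002136 A = 0.004048∠31.9° A.
Step 6 — Complex power: S = V·I* = 0.02195 - j0.04104 VA.
Step 7 — Real power: P = Re(S) = 0.02195 W.
Step 8 — Reactive power: Q = Im(S) = -0.04104 VAR.
Step 9 — Apparent power: |S| = 0.04655 VA.
Step 10 — Power factor: PF = P/|S| = 0.4716 (leading).

(a) P = 0.02195 W  (b) Q = -0.04104 VAR  (c) S = 0.04655 VA  (d) PF = 0.4716 (leading)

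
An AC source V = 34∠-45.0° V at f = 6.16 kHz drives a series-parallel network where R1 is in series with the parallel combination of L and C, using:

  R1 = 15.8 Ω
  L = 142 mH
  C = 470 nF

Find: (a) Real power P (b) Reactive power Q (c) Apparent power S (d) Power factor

Step 1 — Angular frequency: ω = 2π·f = 2π·6160 = 3.87e+04 rad/s.
Step 2 — Component impedances:
  R1: Z = R = 15.8 Ω
  L: Z = jωL = j·3.87e+04·0.142 = 0 + j5496 Ω
  C: Z = 1/(jωC) = -j/(ω·C) = 0 - j54.97 Ω
Step 3 — Parallel branch: L || C = 1/(1/L + 1/C) = 0 - j55.53 Ω.
Step 4 — Series with R1: Z_total = R1 + (L || C) = 15.8 - j55.53 Ω = 57.73∠-74.1° Ω.
Step 5 — Source phasor: V = 34∠-45.0° V = 24.04 - j24.04 V.
Step 6 — Current: I = V / Z = 0.5145 + j0.2866 A = 0.5889∠29.1° A.
Step 7 — Complex power: S = V·I* = 5.48 - j19.26 VA.
Step 8 — Real power: P = Re(S) = 5.48 W.
Step 9 — Reactive power: Q = Im(S) = -19.26 VAR.
Step 10 — Apparent power: |S| = 20.02 VA.
Step 11 — Power factor: PF = P/|S| = 0.2737 (leading).

(a) P = 5.48 W  (b) Q = -19.26 VAR  (c) S = 20.02 VA  (d) PF = 0.2737 (leading)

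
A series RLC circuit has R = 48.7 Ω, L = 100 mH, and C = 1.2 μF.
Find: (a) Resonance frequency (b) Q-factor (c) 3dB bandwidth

Step 1 — Resonance condition Im(Z)=0 gives ω₀ = 1/√(LC).
Step 2 — ω₀ = 1/√(0.1·1.2e-06) = 2887 rad/s.
Step 3 — f₀ = ω₀/(2π) = 459.4 Hz.
Step 4 — Series Q: Q = ω₀L/R = 2887·0.1/48.7 = 5.928.
Step 5 — 3dB bandwidth: Δω = ω₀/Q = 487 rad/s; BW = Δω/(2π) = 77.51 Hz.

(a) f₀ = 459.4 Hz  (b) Q = 5.928  (c) BW = 77.51 Hz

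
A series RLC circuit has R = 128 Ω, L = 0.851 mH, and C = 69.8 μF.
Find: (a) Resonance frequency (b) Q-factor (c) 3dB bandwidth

Step 1 — Resonance: ω₀ = 1/√(LC) = 1/√(0.000851·6.98e-05) = 4103 rad/s.
Step 2 — f₀ = ω₀/(2π) = 653 Hz.
Step 3 — Series Q: Q = ω₀L/R = 4103·0.000851/128 = 0.02728.
Step 4 — Bandwidth: Δω = ω₀/Q = 1.504e+05 rad/s; BW = Δω/(2π) = 2.394e+04 Hz.

(a) f₀ = 653 Hz  (b) Q = 0.02728  (c) BW = 2.394e+04 Hz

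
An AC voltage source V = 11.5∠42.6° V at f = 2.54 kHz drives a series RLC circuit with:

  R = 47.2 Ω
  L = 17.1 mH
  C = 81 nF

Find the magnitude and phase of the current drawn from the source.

Step 1 — Angular frequency: ω = 2π·f = 2π·2540 = 1.596e+04 rad/s.
Step 2 — Component impedances:
  R: Z = R = 47.2 Ω
  L: Z = jωL = j·1.596e+04·0.0171 = 0 + j272.9 Ω
  C: Z = 1/(jωC) = -j/(ω·C) = 0 - j773.6 Ω
Step 3 — Series combination: Z_total = R + L + C = 47.2 - j500.7 Ω = 502.9∠-84.6° Ω.
Step 4 — Source phasor: V = 11.5∠42.6° V = 8.465 + j7.784 V.
Step 5 — Ohm's law: I = V / Z_total = (8.465 + j7.784) / (47.2 - j500.7) = -0.01383 + j0.01821 A.
Step 6 — Convert to polar: |I| = 0.02287 A, ∠I = 127.2°.

I = 0.02287∠127.2° A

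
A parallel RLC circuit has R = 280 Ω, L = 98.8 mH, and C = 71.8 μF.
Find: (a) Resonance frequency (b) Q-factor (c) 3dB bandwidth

Step 1 — Resonance: ω₀ = 1/√(LC) = 1/√(0.0988·7.18e-05) = 375.5 rad/s.
Step 2 — f₀ = ω₀/(2π) = 59.76 Hz.
Step 3 — Parallel Q: Q = R/(ω₀L) = 280/(375.5·0.0988) = 7.548.
Step 4 — Bandwidth: Δω = ω₀/Q = 49.74 rad/s; BW = Δω/(2π) = 7.917 Hz.

(a) f₀ = 59.76 Hz  (b) Q = 7.548  (c) BW = 7.917 Hz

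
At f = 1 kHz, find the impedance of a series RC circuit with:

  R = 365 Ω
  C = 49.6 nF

Step 1 — Angular frequency: ω = 2π·f = 2π·1000 = 6283 rad/s.
Step 2 — Component impedances:
  R: Z = R = 365 Ω
  C: Z = 1/(jωC) = -j/(ω·C) = 0 - j3209 Ω
Step 3 — Series combination: Z_total = R + C = 365 - j3209 Ω = 3229∠-83.5° Ω.

Z = 365 - j3209 Ω = 3229∠-83.5° Ω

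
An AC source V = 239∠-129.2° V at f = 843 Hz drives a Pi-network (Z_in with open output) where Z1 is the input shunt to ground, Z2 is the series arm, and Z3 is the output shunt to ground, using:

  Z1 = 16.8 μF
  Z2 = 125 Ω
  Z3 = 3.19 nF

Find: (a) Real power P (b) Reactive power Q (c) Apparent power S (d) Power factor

Step 1 — Angular frequency: ω = 2π·f = 2π·843 = 5297 rad/s.
Step 2 — Component impedances:
  Z1: Z = 1/(jωC) = -j/(ω·C) = 0 - j11.24 Ω
  Z2: Z = R = 125 Ω
  Z3: Z = 1/(jωC) = -j/(ω·C) = 0 - j5.918e+04 Ω
Step 3 — With open output, the series arm Z2 and the output shunt Z3 appear in series to ground: Z2 + Z3 = 125 - j5.918e+04 Ω.
Step 4 — Parallel with input shunt Z1: Z_in = Z1 || (Z2 + Z3) = 4.505e-06 - j11.24 Ω = 11.24∠-90.0° Ω.
Step 5 — Source phasor: V = 239∠-129.2° V = -151.1 - j185.2 V.
Step 6 — Current: I = V / Z = 16.48 - j13.44 A = 21.27∠-39.2° A.
Step 7 — Complex power: S = V·I* = 0.002038 - j5084 VA.
Step 8 — Real power: P = Re(S) = 0.002038 W.
Step 9 — Reactive power: Q = Im(S) = -5084 VAR.
Step 10 — Apparent power: |S| = 5084 VA.
Step 11 — Power factor: PF = P/|S| = 4.01e-07 (leading).

(a) P = 0.002038 W  (b) Q = -5084 VAR  (c) S = 5084 VA  (d) PF = 4.01e-07 (leading)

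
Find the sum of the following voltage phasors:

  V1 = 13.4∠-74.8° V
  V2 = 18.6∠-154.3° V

Step 1 — Convert each phasor to rectangular form:
  V1 = 13.4·(cos(-74.8°) + j·sin(-74.8°)) = 3.513 - j12.93 V
  V2 = 18.6·(cos(-154.3°) + j·sin(-154.3°)) = -16.76 - j8.066 V
Step 2 — Sum components: V_total = -13.25 - j21 V.
Step 3 — Convert to polar: |V_total| = 24.83 V, ∠V_total = -122.2°.

V_total = 24.83∠-122.2° V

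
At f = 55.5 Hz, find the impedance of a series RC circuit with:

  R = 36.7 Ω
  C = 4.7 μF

Step 1 — Angular frequency: ω = 2π·f = 2π·55.5 = 348.7 rad/s.
Step 2 — Component impedances:
  R: Z = R = 36.7 Ω
  C: Z = 1/(jωC) = -j/(ω·C) = 0 - j610.1 Ω
Step 3 — Series combination: Z_total = R + C = 36.7 - j610.1 Ω = 611.2∠-86.6° Ω.

Z = 36.7 - j610.1 Ω = 611.2∠-86.6° Ω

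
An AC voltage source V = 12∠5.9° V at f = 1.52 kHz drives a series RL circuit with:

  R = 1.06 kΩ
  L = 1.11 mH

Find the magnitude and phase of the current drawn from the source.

Step 1 — Angular frequency: ω = 2π·f = 2π·1520 = 9550 rad/s.
Step 2 — Component impedances:
  R: Z = R = 1060 Ω
  L: Z = jωL = j·9550·0.00111 = 0 + j10.6 Ω
Step 3 — Series combination: Z_total = R + L = 1060 + j10.6 Ω = 1060∠0.6° Ω.
Step 4 — Source phasor: V = 12∠5.9° V = 11.94 + j1.234 V.
Step 5 — Ohm's law: I = V / Z_total = (11.94 + j1.234) / (1060 + j10.6) = 0.01127 + j0.001051 A.
Step 6 — Convert to polar: |I| = 0.01132 A, ∠I = 5.3°.

I = 0.01132∠5.3° A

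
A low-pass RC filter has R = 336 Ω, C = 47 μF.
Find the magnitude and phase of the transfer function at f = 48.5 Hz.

Step 1 — Angular frequency: ω = 2π·48.5 = 304.7 rad/s.
Step 2 — Transfer function: H(jω) = 1/(1 + jωRC).
Step 3 — Denominator: 1 + jωRC = 1 + j·304.7·336·4.7e-05 = 1 + j4.812.
Step 4 — H = 0.04139 - j0.1992.
Step 5 — Magnitude: |H| = 0.2035 (-13.8 dB); phase: φ = -78.3°.

|H| = 0.2035 (-13.8 dB), φ = -78.3°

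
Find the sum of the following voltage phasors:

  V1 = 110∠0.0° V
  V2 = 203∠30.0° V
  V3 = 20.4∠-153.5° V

Step 1 — Convert each phasor to rectangular form:
  V1 = 110·(cos(0.0°) + j·sin(0.0°)) = 110 V
  V2 = 203·(cos(30.0°) + j·sin(30.0°)) = 175.8 + j101.5 V
  V3 = 20.4·(cos(-153.5°) + j·sin(-153.5°)) = -18.26 - j9.102 V
Step 2 — Sum components: V_total = 267.5 + j92.4 V.
Step 3 — Convert to polar: |V_total| = 283.1 V, ∠V_total = 19.1°.

V_total = 283.1∠19.1° V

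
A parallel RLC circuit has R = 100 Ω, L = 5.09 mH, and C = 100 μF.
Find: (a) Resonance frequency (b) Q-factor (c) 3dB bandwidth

Step 1 — Resonance: ω₀ = 1/√(LC) = 1/√(0.00509·0.0001) = 1402 rad/s.
Step 2 — f₀ = ω₀/(2π) = 223.1 Hz.
Step 3 — Parallel Q: Q = R/(ω₀L) = 100/(1402·0.00509) = 14.02.
Step 4 — Bandwidth: Δω = ω₀/Q = 100 rad/s; BW = Δω/(2π) = 15.92 Hz.

(a) f₀ = 223.1 Hz  (b) Q = 14.02  (c) BW = 15.92 Hz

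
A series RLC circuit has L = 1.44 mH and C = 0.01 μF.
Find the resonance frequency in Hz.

Step 1 — Resonance condition Im(Z)=0 gives ω₀ = 1/√(LC).
Step 2 — ω₀ = 1/√(0.00144·1e-08) = 2.635e+05 rad/s.
Step 3 — f₀ = ω₀/(2π) = 4.194e+04 Hz.

f₀ = 4.194e+04 Hz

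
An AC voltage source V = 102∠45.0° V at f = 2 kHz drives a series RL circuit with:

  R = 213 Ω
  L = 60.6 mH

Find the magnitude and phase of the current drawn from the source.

Step 1 — Angular frequency: ω = 2π·f = 2π·2000 = 1.257e+04 rad/s.
Step 2 — Component impedances:
  R: Z = R = 213 Ω
  L: Z = jωL = j·1.257e+04·0.0606 = 0 + j761.5 Ω
Step 3 — Series combination: Z_total = R + L = 213 + j761.5 Ω = 790.7∠74.4° Ω.
Step 4 — Source phasor: V = 102∠45.0° V = 72.12 + j72.12 V.
Step 5 — Ohm's law: I = V / Z_total = (72.12 + j72.12) / (213 + j761.5) = 0.1124 - j0.06327 A.
Step 6 — Convert to polar: |I| = 0.129 A, ∠I = -29.4°.

I = 0.129∠-29.4° A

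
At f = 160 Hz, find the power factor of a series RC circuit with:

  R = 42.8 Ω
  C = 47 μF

Step 1 — Angular frequency: ω = 2π·f = 2π·160 = 1005 rad/s.
Step 2 — Component impedances:
  R: Z = R = 42.8 Ω
  C: Z = 1/(jωC) = -j/(ω·C) = 0 - j21.16 Ω
Step 3 — Series combination: Z_total = R + C = 42.8 - j21.16 Ω = 47.75∠-26.3° Ω.
Step 4 — Power factor: PF = cos(φ) = Re(Z)/|Z| = 42.8/47.747 = 0.8964.
Step 5 — Type: Im(Z) = -21.16 ⇒ leading (phase φ = -26.3°).

PF = 0.8964 (leading, φ = -26.3°)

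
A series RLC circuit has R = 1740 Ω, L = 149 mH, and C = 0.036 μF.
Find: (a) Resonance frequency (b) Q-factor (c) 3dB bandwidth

Step 1 — Resonance condition Im(Z)=0 gives ω₀ = 1/√(LC).
Step 2 — ω₀ = 1/√(0.149·3.6e-08) = 1.365e+04 rad/s.
Step 3 — f₀ = ω₀/(2π) = 2173 Hz.
Step 4 — Series Q: Q = ω₀L/R = 1.365e+04·0.149/1740 = 1.169.
Step 5 — 3dB bandwidth: Δω = ω₀/Q = 1.168e+04 rad/s; BW = Δω/(2π) = 1859 Hz.

(a) f₀ = 2173 Hz  (b) Q = 1.169  (c) BW = 1859 Hz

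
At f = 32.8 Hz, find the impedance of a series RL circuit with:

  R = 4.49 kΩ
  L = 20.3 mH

Step 1 — Angular frequency: ω = 2π·f = 2π·32.8 = 206.1 rad/s.
Step 2 — Component impedances:
  R: Z = R = 4490 Ω
  L: Z = jωL = j·206.1·0.0203 = 0 + j4.184 Ω
Step 3 — Series combination: Z_total = R + L = 4490 + j4.184 Ω = 4490∠0.1° Ω.

Z = 4490 + j4.184 Ω = 4490∠0.1° Ω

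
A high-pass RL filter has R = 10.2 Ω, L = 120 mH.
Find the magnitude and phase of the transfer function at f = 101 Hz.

Step 1 — Angular frequency: ω = 2π·101 = 634.6 rad/s.
Step 2 — Transfer function: H(jω) = jωL/(R + jωL).
Step 3 — Numerator jωL = j·76.15; denominator R + jωL = 10.2 + j76.15.
Step 4 — H = 0.9824 + j0.1316.
Step 5 — Magnitude: |H| = 0.9911 (-0.1 dB); phase: φ = 7.6°.

|H| = 0.9911 (-0.1 dB), φ = 7.6°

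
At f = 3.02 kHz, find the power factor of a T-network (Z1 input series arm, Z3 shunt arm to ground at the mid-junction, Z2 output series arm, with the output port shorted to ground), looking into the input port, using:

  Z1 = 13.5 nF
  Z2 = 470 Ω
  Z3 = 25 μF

Step 1 — Angular frequency: ω = 2π·f = 2π·3020 = 1.898e+04 rad/s.
Step 2 — Component impedances:
  Z1: Z = 1/(jωC) = -j/(ω·C) = 0 - j3904 Ω
  Z2: Z = R = 470 Ω
  Z3: Z = 1/(jωC) = -j/(ω·C) = 0 - j2.108 Ω
Step 3 — With the output port shorted to ground, the output series arm Z2 runs from the junction to ground; the shunt arm Z3 also runs from the junction to ground. They appear in parallel: Z3 || Z2 = 0.009455 - j2.108 Ω.
Step 4 — Series with input arm Z1: Z_in = Z1 + (Z3 || Z2) = 0.009455 - j3906 Ω = 3906∠-90.0° Ω.
Step 5 — Power factor: PF = cos(φ) = Re(Z)/|Z| = 0.009455/3906 = 2.421e-06.
Step 6 — Type: Im(Z) = -3906 ⇒ leading (phase φ = -90.0°).

PF = 2.421e-06 (leading, φ = -90.0°)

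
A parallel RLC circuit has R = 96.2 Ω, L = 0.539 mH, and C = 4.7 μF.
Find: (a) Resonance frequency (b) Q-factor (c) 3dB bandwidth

Step 1 — Resonance: ω₀ = 1/√(LC) = 1/√(0.000539·4.7e-06) = 1.987e+04 rad/s.
Step 2 — f₀ = ω₀/(2π) = 3162 Hz.
Step 3 — Parallel Q: Q = R/(ω₀L) = 96.2/(1.987e+04·0.000539) = 8.983.
Step 4 — Bandwidth: Δω = ω₀/Q = 2212 rad/s; BW = Δω/(2π) = 352 Hz.

(a) f₀ = 3162 Hz  (b) Q = 8.983  (c) BW = 352 Hz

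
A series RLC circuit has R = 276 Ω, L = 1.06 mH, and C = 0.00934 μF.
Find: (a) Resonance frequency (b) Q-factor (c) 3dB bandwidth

Step 1 — Resonance condition Im(Z)=0 gives ω₀ = 1/√(LC).
Step 2 — ω₀ = 1/√(0.00106·9.34e-09) = 3.178e+05 rad/s.
Step 3 — f₀ = ω₀/(2π) = 5.058e+04 Hz.
Step 4 — Series Q: Q = ω₀L/R = 3.178e+05·0.00106/276 = 1.221.
Step 5 — 3dB bandwidth: Δω = ω₀/Q = 2.604e+05 rad/s; BW = Δω/(2π) = 4.144e+04 Hz.

(a) f₀ = 5.058e+04 Hz  (b) Q = 1.221  (c) BW = 4.144e+04 Hz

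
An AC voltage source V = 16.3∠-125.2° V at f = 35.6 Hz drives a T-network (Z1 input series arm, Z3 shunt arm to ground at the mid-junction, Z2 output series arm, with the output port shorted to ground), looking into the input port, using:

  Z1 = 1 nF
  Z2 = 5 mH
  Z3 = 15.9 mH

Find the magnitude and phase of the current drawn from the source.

Step 1 — Angular frequency: ω = 2π·f = 2π·35.6 = 223.7 rad/s.
Step 2 — Component impedances:
  Z1: Z = 1/(jωC) = -j/(ω·C) = 0 - j4.471e+06 Ω
  Z2: Z = jωL = j·223.7·0.005 = 0 + j1.118 Ω
  Z3: Z = jωL = j·223.7·0.0159 = 0 + j3.557 Ω
Step 3 — With the output port shorted to ground, the output series arm Z2 runs from the junction to ground; the shunt arm Z3 also runs from the junction to ground. They appear in parallel: Z3 || Z2 = 0 + j0.8508 Ω.
Step 4 — Series with input arm Z1: Z_in = Z1 + (Z3 || Z2) = 0 - j4.471e+06 Ω = 4.471e+06∠-90.0° Ω.
Step 5 — Source phasor: V = 16.3∠-125.2° V = -9.396 - j13.32 V.
Step 6 — Ohm's law: I = V / Z_total = (-9.396 - j13.32) / (0 - j4.471e+06) = 2.979e-06 - j2.102e-06 A.
Step 7 — Convert to polar: |I| = 3.646e-06 A, ∠I = -35.2°.

I = 3.646e-06∠-35.2° A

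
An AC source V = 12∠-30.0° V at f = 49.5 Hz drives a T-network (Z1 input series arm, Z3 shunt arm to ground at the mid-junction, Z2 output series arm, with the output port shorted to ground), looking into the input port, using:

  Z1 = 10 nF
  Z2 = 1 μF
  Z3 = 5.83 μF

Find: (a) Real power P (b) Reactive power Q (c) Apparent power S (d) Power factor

Step 1 — Angular frequency: ω = 2π·f = 2π·49.5 = 311 rad/s.
Step 2 — Component impedances:
  Z1: Z = 1/(jωC) = -j/(ω·C) = 0 - j3.215e+05 Ω
  Z2: Z = 1/(jωC) = -j/(ω·C) = 0 - j3215 Ω
  Z3: Z = 1/(jωC) = -j/(ω·C) = 0 - j551.5 Ω
Step 3 — With the output port shorted to ground, the output series arm Z2 runs from the junction to ground; the shunt arm Z3 also runs from the junction to ground. They appear in parallel: Z3 || Z2 = 0 - j470.8 Ω.
Step 4 — Series with input arm Z1: Z_in = Z1 + (Z3 || Z2) = 0 - j3.22e+05 Ω = 3.22e+05∠-90.0° Ω.
Step 5 — Source phasor: V = 12∠-30.0° V = 10.39 - j6 V.
Step 6 — Current: I = V / Z = 1.863e-05 + j3.227e-05 A = 3.727e-05∠60.0° A.
Step 7 — Complex power: S = V·I* = 0 - j0.0004472 VA.
Step 8 — Real power: P = Re(S) = 0 W.
Step 9 — Reactive power: Q = Im(S) = -0.0004472 VAR.
Step 10 — Apparent power: |S| = 0.0004472 VA.
Step 11 — Power factor: PF = P/|S| = 0 (leading).

(a) P = 0 W  (b) Q = -0.0004472 VAR  (c) S = 0.0004472 VA  (d) PF = 0 (leading)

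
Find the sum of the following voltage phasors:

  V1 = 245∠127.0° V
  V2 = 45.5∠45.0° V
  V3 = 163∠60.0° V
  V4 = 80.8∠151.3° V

Step 1 — Convert each phasor to rectangular form:
  V1 = 245·(cos(127.0°) + j·sin(127.0°)) = -147.4 + j195.7 V
  V2 = 45.5·(cos(45.0°) + j·sin(45.0°)) = 32.17 + j32.17 V
  V3 = 163·(cos(60.0°) + j·sin(60.0°)) = 81.5 + j141.2 V
  V4 = 80.8·(cos(151.3°) + j·sin(151.3°)) = -70.87 + j38.8 V
Step 2 — Sum components: V_total = -104.6 + j407.8 V.
Step 3 — Convert to polar: |V_total| = 421 V, ∠V_total = 104.4°.

V_total = 421∠104.4° V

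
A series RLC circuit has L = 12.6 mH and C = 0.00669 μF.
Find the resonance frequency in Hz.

Step 1 — Resonance condition Im(Z)=0 gives ω₀ = 1/√(LC).
Step 2 — ω₀ = 1/√(0.0126·6.69e-09) = 1.089e+05 rad/s.
Step 3 — f₀ = ω₀/(2π) = 1.733e+04 Hz.

f₀ = 1.733e+04 Hz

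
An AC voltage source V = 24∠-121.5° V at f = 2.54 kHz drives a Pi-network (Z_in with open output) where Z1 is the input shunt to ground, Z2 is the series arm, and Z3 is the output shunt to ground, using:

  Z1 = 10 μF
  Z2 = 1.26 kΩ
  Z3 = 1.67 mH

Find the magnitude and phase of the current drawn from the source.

Step 1 — Angular frequency: ω = 2π·f = 2π·2540 = 1.596e+04 rad/s.
Step 2 — Component impedances:
  Z1: Z = 1/(jωC) = -j/(ω·C) = 0 - j6.266 Ω
  Z2: Z = R = 1260 Ω
  Z3: Z = jωL = j·1.596e+04·0.00167 = 0 + j26.65 Ω
Step 3 — With open output, the series arm Z2 and the output shunt Z3 appear in series to ground: Z2 + Z3 = 1260 + j26.65 Ω.
Step 4 — Parallel with input shunt Z1: Z_in = Z1 || (Z2 + Z3) = 0.03115 - j6.266 Ω = 6.267∠-89.7° Ω.
Step 5 — Source phasor: V = 24∠-121.5° V = -12.54 - j20.46 V.
Step 6 — Ohm's law: I = V / Z_total = (-12.54 - j20.46) / (0.03115 - j6.266) = 3.256 - j2.017 A.
Step 7 — Convert to polar: |I| = 3.83 A, ∠I = -31.8°.

I = 3.83∠-31.8° A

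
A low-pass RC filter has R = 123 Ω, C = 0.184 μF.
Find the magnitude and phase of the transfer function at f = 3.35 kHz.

Step 1 — Angular frequency: ω = 2π·3350 = 2.105e+04 rad/s.
Step 2 — Transfer function: H(jω) = 1/(1 + jωRC).
Step 3 — Denominator: 1 + jωRC = 1 + j·2.105e+04·123·1.84e-07 = 1 + j0.4764.
Step 4 — H = 0.815 - j0.3883.
Step 5 — Magnitude: |H| = 0.9028 (-0.9 dB); phase: φ = -25.5°.

|H| = 0.9028 (-0.9 dB), φ = -25.5°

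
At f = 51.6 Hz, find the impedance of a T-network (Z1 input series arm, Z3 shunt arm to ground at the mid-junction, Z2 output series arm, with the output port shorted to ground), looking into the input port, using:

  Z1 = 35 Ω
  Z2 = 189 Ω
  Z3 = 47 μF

Step 1 — Angular frequency: ω = 2π·f = 2π·51.6 = 324.2 rad/s.
Step 2 — Component impedances:
  Z1: Z = R = 35 Ω
  Z2: Z = R = 189 Ω
  Z3: Z = 1/(jωC) = -j/(ω·C) = 0 - j65.63 Ω
Step 3 — With the output port shorted to ground, the output series arm Z2 runs from the junction to ground; the shunt arm Z3 also runs from the junction to ground. They appear in parallel: Z3 || Z2 = 20.34 - j58.56 Ω.
Step 4 — Series with input arm Z1: Z_in = Z1 + (Z3 || Z2) = 55.34 - j58.56 Ω = 80.57∠-46.6° Ω.

Z = 55.34 - j58.56 Ω = 80.57∠-46.6° Ω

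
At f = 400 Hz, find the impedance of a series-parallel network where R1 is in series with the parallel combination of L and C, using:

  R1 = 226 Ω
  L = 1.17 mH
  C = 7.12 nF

Step 1 — Angular frequency: ω = 2π·f = 2π·400 = 2513 rad/s.
Step 2 — Component impedances:
  R1: Z = R = 226 Ω
  L: Z = jωL = j·2513·0.00117 = 0 + j2.941 Ω
  C: Z = 1/(jωC) = -j/(ω·C) = 0 - j5.588e+04 Ω
Step 3 — Parallel branch: L || C = 1/(1/L + 1/C) = 0 + j2.941 Ω.
Step 4 — Series with R1: Z_total = R1 + (L || C) = 226 + j2.941 Ω = 226∠0.7° Ω.

Z = 226 + j2.941 Ω = 226∠0.7° Ω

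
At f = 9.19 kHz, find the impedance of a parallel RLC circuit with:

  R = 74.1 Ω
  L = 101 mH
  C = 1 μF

Step 1 — Angular frequency: ω = 2π·f = 2π·9190 = 5.774e+04 rad/s.
Step 2 — Component impedances:
  R: Z = R = 74.1 Ω
  L: Z = jωL = j·5.774e+04·0.101 = 0 + j5832 Ω
  C: Z = 1/(jωC) = -j/(ω·C) = 0 - j17.32 Ω
Step 3 — Parallel combination: 1/Z_total = 1/R + 1/L + 1/C; Z_total = 3.86 - j16.47 Ω = 16.91∠-76.8° Ω.

Z = 3.86 - j16.47 Ω = 16.91∠-76.8° Ω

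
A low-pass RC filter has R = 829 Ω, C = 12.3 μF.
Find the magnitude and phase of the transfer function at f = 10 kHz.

Step 1 — Angular frequency: ω = 2π·1e+04 = 6.283e+04 rad/s.
Step 2 — Transfer function: H(jω) = 1/(1 + jωRC).
Step 3 — Denominator: 1 + jωRC = 1 + j·6.283e+04·829·1.23e-05 = 1 + j640.7.
Step 4 — H = 2.436e-06 - j0.001561.
Step 5 — Magnitude: |H| = 0.001561 (-56.1 dB); phase: φ = -89.9°.

|H| = 0.001561 (-56.1 dB), φ = -89.9°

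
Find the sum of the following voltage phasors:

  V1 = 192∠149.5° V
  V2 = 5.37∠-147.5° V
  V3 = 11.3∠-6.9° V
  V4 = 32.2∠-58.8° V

Step 1 — Convert each phasor to rectangular form:
  V1 = 192·(cos(149.5°) + j·sin(149.5°)) = -165.4 + j97.45 V
  V2 = 5.37·(cos(-147.5°) + j·sin(-147.5°)) = -4.529 - j2.885 V
  V3 = 11.3·(cos(-6.9°) + j·sin(-6.9°)) = 11.22 - j1.358 V
  V4 = 32.2·(cos(-58.8°) + j·sin(-58.8°)) = 16.68 - j27.54 V
Step 2 — Sum components: V_total = -142.1 + j65.66 V.
Step 3 — Convert to polar: |V_total| = 156.5 V, ∠V_total = 155.2°.

V_total = 156.5∠155.2° V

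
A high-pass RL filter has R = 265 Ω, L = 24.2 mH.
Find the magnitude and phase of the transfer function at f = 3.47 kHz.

Step 1 — Angular frequency: ω = 2π·3470 = 2.18e+04 rad/s.
Step 2 — Transfer function: H(jω) = jωL/(R + jωL).
Step 3 — Numerator jωL = j·527.6; denominator R + jωL = 265 + j527.6.
Step 4 — H = 0.7986 + j0.4011.
Step 5 — Magnitude: |H| = 0.8936 (-1.0 dB); phase: φ = 26.7°.

|H| = 0.8936 (-1.0 dB), φ = 26.7°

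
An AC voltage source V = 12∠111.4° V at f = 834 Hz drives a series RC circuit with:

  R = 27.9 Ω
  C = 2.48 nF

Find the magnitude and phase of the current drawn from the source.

Step 1 — Angular frequency: ω = 2π·f = 2π·834 = 5240 rad/s.
Step 2 — Component impedances:
  R: Z = R = 27.9 Ω
  C: Z = 1/(jωC) = -j/(ω·C) = 0 - j7.695e+04 Ω
Step 3 — Series combination: Z_total = R + C = 27.9 - j7.695e+04 Ω = 7.695e+04∠-90.0° Ω.
Step 4 — Source phasor: V = 12∠111.4° V = -4.379 + j11.17 V.
Step 5 — Ohm's law: I = V / Z_total = (-4.379 + j11.17) / (27.9 - j7.695e+04) = -0.0001452 - j5.685e-05 A.
Step 6 — Convert to polar: |I| = 0.0001559 A, ∠I = -158.6°.

I = 0.0001559∠-158.6° A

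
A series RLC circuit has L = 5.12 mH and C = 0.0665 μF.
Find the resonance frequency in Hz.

Step 1 — Resonance condition Im(Z)=0 gives ω₀ = 1/√(LC).
Step 2 — ω₀ = 1/√(0.00512·6.65e-08) = 5.419e+04 rad/s.
Step 3 — f₀ = ω₀/(2π) = 8625 Hz.

f₀ = 8625 Hz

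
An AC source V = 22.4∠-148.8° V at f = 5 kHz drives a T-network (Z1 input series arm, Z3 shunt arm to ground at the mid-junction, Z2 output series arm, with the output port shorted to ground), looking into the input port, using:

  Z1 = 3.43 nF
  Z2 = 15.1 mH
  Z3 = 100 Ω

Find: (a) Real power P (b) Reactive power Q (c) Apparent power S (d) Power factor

Step 1 — Angular frequency: ω = 2π·f = 2π·5000 = 3.142e+04 rad/s.
Step 2 — Component impedances:
  Z1: Z = 1/(jωC) = -j/(ω·C) = 0 - j9280 Ω
  Z2: Z = jωL = j·3.142e+04·0.0151 = 0 + j474.4 Ω
  Z3: Z = R = 100 Ω
Step 3 — With the output port shorted to ground, the output series arm Z2 runs from the junction to ground; the shunt arm Z3 also runs from the junction to ground. They appear in parallel: Z3 || Z2 = 95.75 + j20.18 Ω.
Step 4 — Series with input arm Z1: Z_in = Z1 + (Z3 || Z2) = 95.75 - j9260 Ω = 9260∠-89.4° Ω.
Step 5 — Source phasor: V = 22.4∠-148.8° V = -19.16 - j11.6 V.
Step 6 — Current: I = V / Z = 0.001232 - j0.002082 A = 0.002419∠-59.4° A.
Step 7 — Complex power: S = V·I* = 0.0005602 - j0.05418 VA.
Step 8 — Real power: P = Re(S) = 0.0005602 W.
Step 9 — Reactive power: Q = Im(S) = -0.05418 VAR.
Step 10 — Apparent power: |S| = 0.05418 VA.
Step 11 — Power factor: PF = P/|S| = 0.01034 (leading).

(a) P = 0.0005602 W  (b) Q = -0.05418 VAR  (c) S = 0.05418 VA  (d) PF = 0.01034 (leading)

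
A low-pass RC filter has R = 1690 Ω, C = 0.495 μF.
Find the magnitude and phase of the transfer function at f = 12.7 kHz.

Step 1 — Angular frequency: ω = 2π·1.27e+04 = 7.98e+04 rad/s.
Step 2 — Transfer function: H(jω) = 1/(1 + jωRC).
Step 3 — Denominator: 1 + jωRC = 1 + j·7.98e+04·1690·4.95e-07 = 1 + j66.75.
Step 4 — H = 0.0002244 - j0.01498.
Step 5 — Magnitude: |H| = 0.01498 (-36.5 dB); phase: φ = -89.1°.

|H| = 0.01498 (-36.5 dB), φ = -89.1°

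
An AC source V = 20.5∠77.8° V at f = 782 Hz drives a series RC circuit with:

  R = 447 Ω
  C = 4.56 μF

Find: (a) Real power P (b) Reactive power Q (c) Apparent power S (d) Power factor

Step 1 — Angular frequency: ω = 2π·f = 2π·782 = 4913 rad/s.
Step 2 — Component impedances:
  R: Z = R = 447 Ω
  C: Z = 1/(jωC) = -j/(ω·C) = 0 - j44.63 Ω
Step 3 — Series combination: Z_total = R + C = 447 - j44.63 Ω = 449.2∠-5.7° Ω.
Step 4 — Source phasor: V = 20.5∠77.8° V = 4.332 + j20.04 V.
Step 5 — Current: I = V / Z = 0.005164 + j0.04534 A = 0.04563∠83.5° A.
Step 6 — Complex power: S = V·I* = 0.9309 - j0.09295 VA.
Step 7 — Real power: P = Re(S) = 0.9309 W.
Step 8 — Reactive power: Q = Im(S) = -0.09295 VAR.
Step 9 — Apparent power: |S| = 0.9355 VA.
Step 10 — Power factor: PF = P/|S| = 0.9951 (leading).

(a) P = 0.9309 W  (b) Q = -0.09295 VAR  (c) S = 0.9355 VA  (d) PF = 0.9951 (leading)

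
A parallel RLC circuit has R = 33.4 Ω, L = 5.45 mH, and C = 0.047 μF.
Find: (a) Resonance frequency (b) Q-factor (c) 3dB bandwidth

Step 1 — Resonance: ω₀ = 1/√(LC) = 1/√(0.00545·4.7e-08) = 6.248e+04 rad/s.
Step 2 — f₀ = ω₀/(2π) = 9944 Hz.
Step 3 — Parallel Q: Q = R/(ω₀L) = 33.4/(6.248e+04·0.00545) = 0.09808.
Step 4 — Bandwidth: Δω = ω₀/Q = 6.37e+05 rad/s; BW = Δω/(2π) = 1.014e+05 Hz.

(a) f₀ = 9944 Hz  (b) Q = 0.09808  (c) BW = 1.014e+05 Hz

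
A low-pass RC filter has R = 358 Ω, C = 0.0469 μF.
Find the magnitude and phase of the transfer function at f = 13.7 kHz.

Step 1 — Angular frequency: ω = 2π·1.37e+04 = 8.608e+04 rad/s.
Step 2 — Transfer function: H(jω) = 1/(1 + jωRC).
Step 3 — Denominator: 1 + jωRC = 1 + j·8.608e+04·358·4.69e-08 = 1 + j1.445.
Step 4 — H = 0.3237 - j0.4679.
Step 5 — Magnitude: |H| = 0.569 (-4.9 dB); phase: φ = -55.3°.

|H| = 0.569 (-4.9 dB), φ = -55.3°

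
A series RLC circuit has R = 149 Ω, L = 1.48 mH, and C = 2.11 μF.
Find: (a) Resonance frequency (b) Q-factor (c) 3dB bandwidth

Step 1 — Resonance: ω₀ = 1/√(LC) = 1/√(0.00148·2.11e-06) = 1.789e+04 rad/s.
Step 2 — f₀ = ω₀/(2π) = 2848 Hz.
Step 3 — Series Q: Q = ω₀L/R = 1.789e+04·0.00148/149 = 0.1777.
Step 4 — Bandwidth: Δω = ω₀/Q = 1.007e+05 rad/s; BW = Δω/(2π) = 1.602e+04 Hz.

(a) f₀ = 2848 Hz  (b) Q = 0.1777  (c) BW = 1.602e+04 Hz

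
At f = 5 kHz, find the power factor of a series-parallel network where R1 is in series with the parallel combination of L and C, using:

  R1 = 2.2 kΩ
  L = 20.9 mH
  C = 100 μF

Step 1 — Angular frequency: ω = 2π·f = 2π·5000 = 3.142e+04 rad/s.
Step 2 — Component impedances:
  R1: Z = R = 2200 Ω
  L: Z = jωL = j·3.142e+04·0.0209 = 0 + j656.6 Ω
  C: Z = 1/(jωC) = -j/(ω·C) = 0 - j0.3183 Ω
Step 3 — Parallel branch: L || C = 1/(1/L + 1/C) = 0 - j0.3185 Ω.
Step 4 — Series with R1: Z_total = R1 + (L || C) = 2200 - j0.3185 Ω = 2200∠-0.0° Ω.
Step 5 — Power factor: PF = cos(φ) = Re(Z)/|Z| = 2200/2200 = 1.
Step 6 — Type: Im(Z) = -0.3185 ⇒ leading (phase φ = -0.0°).

PF = 1 (leading, φ = -0.0°)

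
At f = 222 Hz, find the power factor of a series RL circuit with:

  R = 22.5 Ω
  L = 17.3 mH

Step 1 — Angular frequency: ω = 2π·f = 2π·222 = 1395 rad/s.
Step 2 — Component impedances:
  R: Z = R = 22.5 Ω
  L: Z = jωL = j·1395·0.0173 = 0 + j24.13 Ω
Step 3 — Series combination: Z_total = R + L = 22.5 + j24.13 Ω = 32.99∠47.0° Ω.
Step 4 — Power factor: PF = cos(φ) = Re(Z)/|Z| = 22.5/32.99 = 0.682.
Step 5 — Type: Im(Z) = 24.13 ⇒ lagging (phase φ = 47.0°).

PF = 0.682 (lagging, φ = 47.0°)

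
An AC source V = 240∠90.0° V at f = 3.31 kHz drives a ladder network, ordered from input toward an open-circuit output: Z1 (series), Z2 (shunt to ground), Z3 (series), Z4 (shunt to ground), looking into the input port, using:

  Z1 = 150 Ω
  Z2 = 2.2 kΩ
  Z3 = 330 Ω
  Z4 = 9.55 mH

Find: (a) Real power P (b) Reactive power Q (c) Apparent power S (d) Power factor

Step 1 — Angular frequency: ω = 2π·f = 2π·3310 = 2.08e+04 rad/s.
Step 2 — Component impedances:
  Z1: Z = R = 150 Ω
  Z2: Z = R = 2200 Ω
  Z3: Z = R = 330 Ω
  Z4: Z = jωL = j·2.08e+04·0.00955 = 0 + j198.6 Ω
Step 3 — Ladder network (open output): work backward from the far end, alternating series and parallel combinations. Z_in = 448.7 + j149.3 Ω = 472.9∠18.4° Ω.
Step 4 — Source phasor: V = 240∠90.0° V = 0 + j240 V.
Step 5 — Current: I = V / Z = 0.1602 + j0.4816 A = 0.5076∠71.6° A.
Step 6 — Complex power: S = V·I* = 115.6 + j38.45 VA.
Step 7 — Real power: P = Re(S) = 115.6 W.
Step 8 — Reactive power: Q = Im(S) = 38.45 VAR.
Step 9 — Apparent power: |S| = 121.8 VA.
Step 10 — Power factor: PF = P/|S| = 0.9489 (lagging).

(a) P = 115.6 W  (b) Q = 38.45 VAR  (c) S = 121.8 VA  (d) PF = 0.9489 (lagging)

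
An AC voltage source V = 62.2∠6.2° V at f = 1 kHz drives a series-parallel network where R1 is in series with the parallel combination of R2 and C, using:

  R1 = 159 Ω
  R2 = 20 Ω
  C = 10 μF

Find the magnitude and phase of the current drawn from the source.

Step 1 — Angular frequency: ω = 2π·f = 2π·1000 = 6283 rad/s.
Step 2 — Component impedances:
  R1: Z = R = 159 Ω
  R2: Z = R = 20 Ω
  C: Z = 1/(jωC) = -j/(ω·C) = 0 - j15.92 Ω
Step 3 — Parallel branch: R2 || C = 1/(1/R2 + 1/C) = 7.755 - j9.745 Ω.
Step 4 — Series with R1: Z_total = R1 + (R2 || C) = 166.8 - j9.745 Ω = 167∠-3.3° Ω.
Step 5 — Source phasor: V = 62.2∠6.2° V = 61.84 + j6.718 V.
Step 6 — Ohm's law: I = V / Z_total = (61.84 + j6.718) / (166.8 - j9.745) = 0.3672 + j0.06174 A.
Step 7 — Convert to polar: |I| = 0.3724 A, ∠I = 9.5°.

I = 0.3724∠9.5° A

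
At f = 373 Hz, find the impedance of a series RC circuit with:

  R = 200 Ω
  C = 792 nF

Step 1 — Angular frequency: ω = 2π·f = 2π·373 = 2344 rad/s.
Step 2 — Component impedances:
  R: Z = R = 200 Ω
  C: Z = 1/(jωC) = -j/(ω·C) = 0 - j538.7 Ω
Step 3 — Series combination: Z_total = R + C = 200 - j538.7 Ω = 574.7∠-69.6° Ω.

Z = 200 - j538.7 Ω = 574.7∠-69.6° Ω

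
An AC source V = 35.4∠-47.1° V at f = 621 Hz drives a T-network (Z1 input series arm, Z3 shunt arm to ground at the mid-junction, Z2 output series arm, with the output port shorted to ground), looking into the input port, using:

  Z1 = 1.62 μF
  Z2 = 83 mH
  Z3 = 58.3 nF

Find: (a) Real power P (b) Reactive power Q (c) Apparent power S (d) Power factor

Step 1 — Angular frequency: ω = 2π·f = 2π·621 = 3902 rad/s.
Step 2 — Component impedances:
  Z1: Z = 1/(jωC) = -j/(ω·C) = 0 - j158.2 Ω
  Z2: Z = jωL = j·3902·0.083 = 0 + j323.9 Ω
  Z3: Z = 1/(jωC) = -j/(ω·C) = 0 - j4396 Ω
Step 3 — With the output port shorted to ground, the output series arm Z2 runs from the junction to ground; the shunt arm Z3 also runs from the junction to ground. They appear in parallel: Z3 || Z2 = 0 + j349.6 Ω.
Step 4 — Series with input arm Z1: Z_in = Z1 + (Z3 || Z2) = 0 + j191.4 Ω = 191.4∠90.0° Ω.
Step 5 — Source phasor: V = 35.4∠-47.1° V = 24.1 - j25.93 V.
Step 6 — Current: I = V / Z = -0.1355 - j0.1259 A = 0.1849∠-137.1° A.
Step 7 — Complex power: S = V·I* = 0 + j6.547 VA.
Step 8 — Real power: P = Re(S) = 0 W.
Step 9 — Reactive power: Q = Im(S) = 6.547 VAR.
Step 10 — Apparent power: |S| = 6.547 VA.
Step 11 — Power factor: PF = P/|S| = 0 (lagging).

(a) P = 0 W  (b) Q = 6.547 VAR  (c) S = 6.547 VA  (d) PF = 0 (lagging)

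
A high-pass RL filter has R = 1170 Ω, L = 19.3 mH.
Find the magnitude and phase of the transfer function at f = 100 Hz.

Step 1 — Angular frequency: ω = 2π·100 = 628.3 rad/s.
Step 2 — Transfer function: H(jω) = jωL/(R + jωL).
Step 3 — Numerator jωL = j·12.13; denominator R + jωL = 1170 + j12.13.
Step 4 — H = 0.0001074 + j0.01036.
Step 5 — Magnitude: |H| = 0.01036 (-39.7 dB); phase: φ = 89.4°.

|H| = 0.01036 (-39.7 dB), φ = 89.4°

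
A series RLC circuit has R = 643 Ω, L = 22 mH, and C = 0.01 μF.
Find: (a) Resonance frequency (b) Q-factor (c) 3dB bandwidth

Step 1 — Resonance condition Im(Z)=0 gives ω₀ = 1/√(LC).
Step 2 — ω₀ = 1/√(0.022·1e-08) = 6.742e+04 rad/s.
Step 3 — f₀ = ω₀/(2π) = 1.073e+04 Hz.
Step 4 — Series Q: Q = ω₀L/R = 6.742e+04·0.022/643 = 2.307.
Step 5 — 3dB bandwidth: Δω = ω₀/Q = 2.923e+04 rad/s; BW = Δω/(2π) = 4652 Hz.

(a) f₀ = 1.073e+04 Hz  (b) Q = 2.307  (c) BW = 4652 Hz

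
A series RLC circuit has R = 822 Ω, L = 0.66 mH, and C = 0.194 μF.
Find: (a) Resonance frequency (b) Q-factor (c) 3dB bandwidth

Step 1 — Resonance: ω₀ = 1/√(LC) = 1/√(0.00066·1.94e-07) = 8.837e+04 rad/s.
Step 2 — f₀ = ω₀/(2π) = 1.407e+04 Hz.
Step 3 — Series Q: Q = ω₀L/R = 8.837e+04·0.00066/822 = 0.07096.
Step 4 — Bandwidth: Δω = ω₀/Q = 1.245e+06 rad/s; BW = Δω/(2π) = 1.982e+05 Hz.

(a) f₀ = 1.407e+04 Hz  (b) Q = 0.07096  (c) BW = 1.982e+05 Hz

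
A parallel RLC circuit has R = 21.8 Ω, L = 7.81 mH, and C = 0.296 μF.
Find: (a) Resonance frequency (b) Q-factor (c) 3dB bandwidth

Step 1 — Resonance: ω₀ = 1/√(LC) = 1/√(0.00781·2.96e-07) = 2.08e+04 rad/s.
Step 2 — f₀ = ω₀/(2π) = 3310 Hz.
Step 3 — Parallel Q: Q = R/(ω₀L) = 21.8/(2.08e+04·0.00781) = 0.1342.
Step 4 — Bandwidth: Δω = ω₀/Q = 1.55e+05 rad/s; BW = Δω/(2π) = 2.466e+04 Hz.

(a) f₀ = 3310 Hz  (b) Q = 0.1342  (c) BW = 2.466e+04 Hz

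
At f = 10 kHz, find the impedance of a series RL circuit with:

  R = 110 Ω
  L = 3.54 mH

Step 1 — Angular frequency: ω = 2π·f = 2π·1e+04 = 6.283e+04 rad/s.
Step 2 — Component impedances:
  R: Z = R = 110 Ω
  L: Z = jωL = j·6.283e+04·0.00354 = 0 + j222.4 Ω
Step 3 — Series combination: Z_total = R + L = 110 + j222.4 Ω = 248.1∠63.7° Ω.

Z = 110 + j222.4 Ω = 248.1∠63.7° Ω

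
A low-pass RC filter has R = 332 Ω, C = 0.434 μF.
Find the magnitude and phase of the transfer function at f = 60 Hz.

Step 1 — Angular frequency: ω = 2π·60 = 377 rad/s.
Step 2 — Transfer function: H(jω) = 1/(1 + jωRC).
Step 3 — Denominator: 1 + jωRC = 1 + j·377·332·4.34e-07 = 1 + j0.05432.
Step 4 — H = 0.9971 - j0.05416.
Step 5 — Magnitude: |H| = 0.9985 (-0.0 dB); phase: φ = -3.1°.

|H| = 0.9985 (-0.0 dB), φ = -3.1°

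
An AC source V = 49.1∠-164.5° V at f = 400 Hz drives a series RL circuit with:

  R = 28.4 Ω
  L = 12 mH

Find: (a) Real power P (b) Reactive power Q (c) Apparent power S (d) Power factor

Step 1 — Angular frequency: ω = 2π·f = 2π·400 = 2513 rad/s.
Step 2 — Component impedances:
  R: Z = R = 28.4 Ω
  L: Z = jωL = j·2513·0.012 = 0 + j30.16 Ω
Step 3 — Series combination: Z_total = R + L = 28.4 + j30.16 Ω = 41.43∠46.7° Ω.
Step 4 — Source phasor: V = 49.1∠-164.5° V = -47.31 - j13.12 V.
Step 5 — Current: I = V / Z = -1.014 + j0.6144 A = 1.185∠148.8° A.
Step 6 — Complex power: S = V·I* = 39.9 + j42.37 VA.
Step 7 — Real power: P = Re(S) = 39.9 W.
Step 8 — Reactive power: Q = Im(S) = 42.37 VAR.
Step 9 — Apparent power: |S| = 58.2 VA.
Step 10 — Power factor: PF = P/|S| = 0.6856 (lagging).

(a) P = 39.9 W  (b) Q = 42.37 VAR  (c) S = 58.2 VA  (d) PF = 0.6856 (lagging)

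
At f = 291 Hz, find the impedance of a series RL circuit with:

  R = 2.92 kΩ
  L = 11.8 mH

Step 1 — Angular frequency: ω = 2π·f = 2π·291 = 1828 rad/s.
Step 2 — Component impedances:
  R: Z = R = 2920 Ω
  L: Z = jωL = j·1828·0.0118 = 0 + j21.58 Ω
Step 3 — Series combination: Z_total = R + L = 2920 + j21.58 Ω = 2920∠0.4° Ω.

Z = 2920 + j21.58 Ω = 2920∠0.4° Ω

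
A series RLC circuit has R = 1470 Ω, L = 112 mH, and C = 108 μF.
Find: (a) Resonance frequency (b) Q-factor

Step 1 — Resonance condition Im(Z)=0 gives ω₀ = 1/√(LC).
Step 2 — ω₀ = 1/√(0.112·0.000108) = 287.5 rad/s.
Step 3 — f₀ = ω₀/(2π) = 45.76 Hz.
Step 4 — Series Q: Q = ω₀L/R = 287.5·0.112/1470 = 0.02191.

(a) f₀ = 45.76 Hz  (b) Q = 0.02191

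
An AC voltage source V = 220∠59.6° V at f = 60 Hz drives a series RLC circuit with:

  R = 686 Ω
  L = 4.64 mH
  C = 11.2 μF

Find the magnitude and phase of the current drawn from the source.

Step 1 — Angular frequency: ω = 2π·f = 2π·60 = 377 rad/s.
Step 2 — Component impedances:
  R: Z = R = 686 Ω
  L: Z = jωL = j·377·0.00464 = 0 + j1.749 Ω
  C: Z = 1/(jωC) = -j/(ω·C) = 0 - j236.8 Ω
Step 3 — Series combination: Z_total = R + L + C = 686 - j235.1 Ω = 725.2∠-18.9° Ω.
Step 4 — Source phasor: V = 220∠59.6° V = 111.3 + j189.8 V.
Step 5 — Ohm's law: I = V / Z_total = (111.3 + j189.8) / (686 - j235.1) = 0.0604 + j0.2973 A.
Step 6 — Convert to polar: |I| = 0.3034 A, ∠I = 78.5°.

I = 0.3034∠78.5° A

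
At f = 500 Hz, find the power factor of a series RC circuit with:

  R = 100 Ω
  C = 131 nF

Step 1 — Angular frequency: ω = 2π·f = 2π·500 = 3142 rad/s.
Step 2 — Component impedances:
  R: Z = R = 100 Ω
  C: Z = 1/(jωC) = -j/(ω·C) = 0 - j2430 Ω
Step 3 — Series combination: Z_total = R + C = 100 - j2430 Ω = 2432∠-87.6° Ω.
Step 4 — Power factor: PF = cos(φ) = Re(Z)/|Z| = 100/2432 = 0.04112.
Step 5 — Type: Im(Z) = -2430 ⇒ leading (phase φ = -87.6°).

PF = 0.04112 (leading, φ = -87.6°)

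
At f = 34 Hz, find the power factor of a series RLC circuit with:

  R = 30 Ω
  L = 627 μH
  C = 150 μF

Step 1 — Angular frequency: ω = 2π·f = 2π·34 = 213.6 rad/s.
Step 2 — Component impedances:
  R: Z = R = 30 Ω
  L: Z = jωL = j·213.6·0.000627 = 0 + j0.1339 Ω
  C: Z = 1/(jωC) = -j/(ω·C) = 0 - j31.21 Ω
Step 3 — Series combination: Z_total = R + L + C = 30 - j31.07 Ω = 43.19∠-46.0° Ω.
Step 4 — Power factor: PF = cos(φ) = Re(Z)/|Z| = 30/43.19 = 0.6946.
Step 5 — Type: Im(Z) = -31.07 ⇒ leading (phase φ = -46.0°).

PF = 0.6946 (leading, φ = -46.0°)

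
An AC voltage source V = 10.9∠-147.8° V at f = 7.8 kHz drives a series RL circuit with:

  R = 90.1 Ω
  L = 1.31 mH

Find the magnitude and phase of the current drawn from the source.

Step 1 — Angular frequency: ω = 2π·f = 2π·7800 = 4.901e+04 rad/s.
Step 2 — Component impedances:
  R: Z = R = 90.1 Ω
  L: Z = jωL = j·4.901e+04·0.00131 = 0 + j64.2 Ω
Step 3 — Series combination: Z_total = R + L = 90.1 + j64.2 Ω = 110.6∠35.5° Ω.
Step 4 — Source phasor: V = 10.9∠-147.8° V = -9.224 - j5.808 V.
Step 5 — Ohm's law: I = V / Z_total = (-9.224 - j5.808) / (90.1 + j64.2) = -0.09836 + j0.005624 A.
Step 6 — Convert to polar: |I| = 0.09852 A, ∠I = 176.7°.

I = 0.09852∠176.7° A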